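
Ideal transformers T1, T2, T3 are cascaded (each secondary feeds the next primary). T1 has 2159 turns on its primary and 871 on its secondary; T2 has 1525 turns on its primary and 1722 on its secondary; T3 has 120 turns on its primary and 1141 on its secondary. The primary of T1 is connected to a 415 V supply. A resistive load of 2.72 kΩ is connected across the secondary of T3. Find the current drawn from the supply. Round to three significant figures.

I_supply ≈ 2.86 A

Secondary of T1: V = 415.00 × 871/2159 = 167.42 V.
Secondary of T2: V = 167.42 × 1722/1525 = 189.05 V.
Secondary of T3: V = 189.05 × 1141/120 = 1797.6 V.
I_load = 1797.6/2720 = 0.66086 A, so P_out = 1797.6 × 0.66086 = 1187.9 W.
All ideal ⇒ P_in = P_out, so I_supply = 1187.9/415 = 2.86 A.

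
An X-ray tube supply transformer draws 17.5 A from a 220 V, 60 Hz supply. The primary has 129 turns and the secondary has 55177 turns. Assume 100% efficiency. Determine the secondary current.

I_s/I_p = N_p/N_s, so I_s = 17.5 × 129/55177 = 0.0409 A.

I_s ≈ 0.0409 A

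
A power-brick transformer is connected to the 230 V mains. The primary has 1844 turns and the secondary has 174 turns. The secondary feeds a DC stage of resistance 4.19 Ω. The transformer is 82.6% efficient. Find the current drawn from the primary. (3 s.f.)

V_s = 230 × 174/1844 = 21.703 V.
I_s = V_s/R = 21.703/4.19 = 5.1797 A.
P_out = V_s I_s = 21.703 × 5.1797 = 112.41 W.
P_in = P_out/η = 112.41/0.826 = 136.09 W.
I_p = P_in/V_p = 136.09/230 = 0.592 A.

I_p ≈ 0.592 A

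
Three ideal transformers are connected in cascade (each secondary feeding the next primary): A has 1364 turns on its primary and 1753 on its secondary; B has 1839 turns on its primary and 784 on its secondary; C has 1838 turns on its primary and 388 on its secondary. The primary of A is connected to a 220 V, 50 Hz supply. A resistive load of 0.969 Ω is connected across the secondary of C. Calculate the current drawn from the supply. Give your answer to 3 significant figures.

I_supply ≈ 3.04 A

Secondary of A: V = 220.00 × 1753/1364 = 282.74 V.
Secondary of B: V = 282.74 × 784/1839 = 120.54 V.
Secondary of C: V = 120.54 × 388/1838 = 25.445 V.
I_load = 25.445/0.969 = 26.260 A, so P_out = 25.445 × 26.260 = 668.19 W.
All ideal ⇒ P_in = P_out, so I_supply = 668.19/220 = 3.04 A.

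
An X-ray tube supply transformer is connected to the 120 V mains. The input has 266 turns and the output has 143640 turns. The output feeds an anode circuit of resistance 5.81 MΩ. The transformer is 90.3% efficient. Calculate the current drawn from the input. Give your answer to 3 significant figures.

V_out = 120 × 143640/266 = 64800 V.
I_out = V_out/R = 64800/(5.81×10^6) = 0.011153 A.
P_out = V_out I_out = 64800 × 0.011153 = 722.73 W.
P_in = P_out/η = 722.73/0.903 = 800.36 W.
I_in = P_in/V_in = 800.36/120 = 6.67 A.

I_in ≈ 6.67 A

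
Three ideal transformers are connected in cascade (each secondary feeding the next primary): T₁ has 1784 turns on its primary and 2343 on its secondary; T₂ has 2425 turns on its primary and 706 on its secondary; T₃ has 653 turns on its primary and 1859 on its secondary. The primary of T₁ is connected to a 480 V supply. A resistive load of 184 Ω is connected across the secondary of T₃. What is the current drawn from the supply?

Secondary of T₁: V = 480.00 × 2343/1784 = 630.40 V.
Secondary of T₂: V = 630.40 × 706/2425 = 183.53 V.
Secondary of T₃: V = 183.53 × 1859/653 = 522.49 V.
I_load = 522.49/184 = 2.8396 A, so P_out = 522.49 × 2.8396 = 1483.7 W.
All ideal ⇒ P_in = P_out, so I_supply = 1483.7/480 = 3.09 A.

I_supply ≈ 3.09 A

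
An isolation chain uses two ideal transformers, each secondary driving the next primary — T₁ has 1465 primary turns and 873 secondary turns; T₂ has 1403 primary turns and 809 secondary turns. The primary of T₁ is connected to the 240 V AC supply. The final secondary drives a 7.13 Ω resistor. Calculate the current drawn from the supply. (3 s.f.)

After T₁: V = 240.00 × 873/1465 = 143.02 V.
After T₂: V = 143.02 × 809/1403 = 82.467 V.
I_load = 82.467/7.13 = 11.566 A, so P_out = 82.467 × 11.566 = 953.82 W.
All ideal ⇒ P_in = P_out, so I_supply = 953.82/240 = 3.97 A.

I_supply ≈ 3.97 A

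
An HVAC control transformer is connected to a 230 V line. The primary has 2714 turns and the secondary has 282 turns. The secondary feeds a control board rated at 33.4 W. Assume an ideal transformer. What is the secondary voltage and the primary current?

V_s = V_p × N_s/N_p = 230 × 282/2714 = 23.898 V.
I_s = P/V_s = 33.4/23.898 = 1.3976 A.
I_p = I_s × N_s/N_p = 1.3976 × 282/2714 = 0.145 A.

V_s ≈ 23.9 V, I_p ≈ 0.145 A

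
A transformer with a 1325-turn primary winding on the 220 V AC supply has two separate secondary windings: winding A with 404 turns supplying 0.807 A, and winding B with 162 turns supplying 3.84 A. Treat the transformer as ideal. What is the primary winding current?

I_p ≈ 0.716 A

V_A = 220 × 404/1325 = 67.079 V; V_B = 220 × 162/1325 = 26.898 V.
P_out = V_A I_A + V_B I_B = 67.079×0.807 + 26.898×3.84 = 54.133 + 103.29 = 157.42 W.
Ideal ⇒ P_in = P_out, so I_p = P_out/V_p = 157.42/220 = 0.716 A.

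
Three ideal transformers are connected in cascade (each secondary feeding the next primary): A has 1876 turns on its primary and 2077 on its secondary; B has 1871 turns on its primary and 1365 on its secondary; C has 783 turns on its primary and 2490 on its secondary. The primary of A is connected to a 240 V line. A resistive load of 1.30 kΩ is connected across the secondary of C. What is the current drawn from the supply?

Secondary of A: V = 240.00 × 2077/1876 = 265.71 V.
Secondary of B: V = 265.71 × 1365/1871 = 193.85 V.
Secondary of C: V = 193.85 × 2490/783 = 616.47 V.
I_load = 616.47/1300 = 0.47421 A, so P_out = 616.47 × 0.47421 = 292.33 W.
All ideal ⇒ P_in = P_out, so I_supply = 292.33/240 = 1.22 A.

I_supply ≈ 1.22 A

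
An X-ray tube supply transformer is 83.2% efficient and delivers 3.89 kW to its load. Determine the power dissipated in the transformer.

P_in = P_out/η = 3890/0.832 = 4675.48 W.
P_loss = P_in − P_out = 4675.48 − 3890 = 785 W.

P_loss ≈ 785 W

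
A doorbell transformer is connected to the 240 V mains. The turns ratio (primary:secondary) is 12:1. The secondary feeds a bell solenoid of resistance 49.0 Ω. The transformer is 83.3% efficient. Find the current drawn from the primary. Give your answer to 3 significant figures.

I_p ≈ 0.0408 A

V_s = 240 × 1/12 = 20.000 V.
I_s = V_s/R = 20.000/49.0 = 0.40816 A.
P_out = V_s I_s = 20.000 × 0.40816 = 8.1633 W.
P_in = P_out/η = 8.1633/0.833 = 9.7998 W.
I_p = P_in/V_p = 9.7998/240 = 0.0408 A.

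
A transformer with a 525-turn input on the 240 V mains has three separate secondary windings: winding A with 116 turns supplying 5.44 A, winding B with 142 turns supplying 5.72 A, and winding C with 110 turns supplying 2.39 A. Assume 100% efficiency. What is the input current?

V_A = 240 × 116/525 = 53.029 V; V_B = 240 × 142/525 = 64.914 V; V_C = 240 × 110/525 = 50.286 V.
P_out = V_A I_A + V_B I_B + V_C I_C = 53.029×5.44 + 64.914×5.72 + 50.286×2.39 = 288.48 + 371.31 + 120.18 = 779.97 W.
Ideal ⇒ P_in = P_out, so I_in = P_out/V_in = 779.97/240 = 3.25 A.

I_in ≈ 3.25 A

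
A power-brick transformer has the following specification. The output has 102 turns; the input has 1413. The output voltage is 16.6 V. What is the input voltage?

V_in/V_out = N_in/N_out, so V_in = 16.6 × 1413/102 = 230 V.

V_in ≈ 230 V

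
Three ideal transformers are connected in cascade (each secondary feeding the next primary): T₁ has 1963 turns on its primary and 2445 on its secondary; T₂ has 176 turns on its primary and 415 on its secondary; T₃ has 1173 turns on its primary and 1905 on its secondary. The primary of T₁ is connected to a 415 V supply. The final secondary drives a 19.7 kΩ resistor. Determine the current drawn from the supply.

Secondary of T₁: V = 415.00 × 2445/1963 = 516.90 V.
Secondary of T₂: V = 516.90 × 415/176 = 1218.8 V.
Secondary of T₃: V = 1218.8 × 1905/1173 = 1979.4 V.
I_load = 1979.4/19700 = 0.10048 A, so P_out = 1979.4 × 0.10048 = 198.89 W.
All ideal ⇒ P_in = P_out, so I_supply = 198.89/415 = 0.479 A.

I_supply ≈ 0.479 A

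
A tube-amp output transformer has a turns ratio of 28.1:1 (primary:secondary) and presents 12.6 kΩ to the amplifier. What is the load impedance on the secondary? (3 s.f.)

Z_s = Z_p/(N_p/N_s)² = 12600/28.1² = 16.0 Ω.

Z_s ≈ 16.0 Ω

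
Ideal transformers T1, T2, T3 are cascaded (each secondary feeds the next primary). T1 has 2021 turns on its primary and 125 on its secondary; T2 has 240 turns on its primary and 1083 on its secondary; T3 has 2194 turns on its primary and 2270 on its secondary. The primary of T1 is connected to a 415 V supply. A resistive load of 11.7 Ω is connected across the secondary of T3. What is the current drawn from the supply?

I_supply ≈ 2.96 A

After T1: V = 415.00 × 125/2021 = 25.668 V.
After T2: V = 25.668 × 1083/240 = 115.83 V.
After T3: V = 115.83 × 2270/2194 = 119.84 V.
I_load = 119.84/11.7 = 10.243 A, so P_out = 119.84 × 10.243 = 1227.5 W.
All ideal ⇒ P_in = P_out, so I_supply = 1227.5/415 = 2.96 A.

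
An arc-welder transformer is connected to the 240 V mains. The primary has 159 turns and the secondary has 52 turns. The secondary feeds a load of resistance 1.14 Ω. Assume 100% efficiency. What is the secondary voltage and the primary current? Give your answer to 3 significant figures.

V_s = V_p × N_s/N_p = 240 × 52/159 = 78.491 V.
I_s = V_s/R = 78.491/1.14 = 68.851 A.
I_p = I_s × N_s/N_p = 68.851 × 52/159 = 22.5 A.

V_s ≈ 78.5 V, I_p ≈ 22.5 A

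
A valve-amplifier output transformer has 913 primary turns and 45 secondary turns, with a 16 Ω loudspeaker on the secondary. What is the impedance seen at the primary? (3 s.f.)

Z_p = (N_p/N_s)² × Z_s = (913/45)² × 16 = 6590 Ω.

Z_p ≈ 6590 Ω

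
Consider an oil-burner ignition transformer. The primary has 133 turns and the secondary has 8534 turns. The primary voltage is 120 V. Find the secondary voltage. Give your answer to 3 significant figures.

V_s/V_p = N_s/N_p, so V_s = 120 × 8534/133 = 7700 V.

V_s ≈ 7700 V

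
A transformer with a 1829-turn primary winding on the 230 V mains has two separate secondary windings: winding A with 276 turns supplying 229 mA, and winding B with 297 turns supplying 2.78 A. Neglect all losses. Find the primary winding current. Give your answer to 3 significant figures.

V_A = 230 × 276/1829 = 34.707 V; V_B = 230 × 297/1829 = 37.348 V.
P_out = V_A I_A + V_B I_B = 34.707×0.229 + 37.348×2.78 = 7.9480 + 103.83 = 111.78 W.
Ideal ⇒ P_in = P_out, so I_p = P_out/V_p = 111.78/230 = 0.486 A.

I_p ≈ 0.486 A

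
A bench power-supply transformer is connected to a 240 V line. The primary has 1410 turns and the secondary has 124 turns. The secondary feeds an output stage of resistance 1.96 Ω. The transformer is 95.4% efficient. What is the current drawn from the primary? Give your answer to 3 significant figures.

V_s = 240 × 124/1410 = 21.106 V.
I_s = V_s/R = 21.106/1.96 = 10.769 A.
P_out = V_s I_s = 21.106 × 10.769 = 227.29 W.
P_in = P_out/η = 227.29/0.954 = 238.24 W.
I_p = P_in/V_p = 238.24/240 = 0.993 A.

I_p ≈ 0.993 A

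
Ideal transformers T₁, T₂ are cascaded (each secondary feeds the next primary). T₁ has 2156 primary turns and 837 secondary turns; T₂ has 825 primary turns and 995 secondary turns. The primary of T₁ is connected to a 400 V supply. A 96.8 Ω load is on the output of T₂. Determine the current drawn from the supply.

I_supply ≈ 0.906 A

After T₁: V = 400.00 × 837/2156 = 155.29 V.
After T₂: V = 155.29 × 995/825 = 187.29 V.
I_load = 187.29/96.8 = 1.9348 A, so P_out = 187.29 × 1.9348 = 362.36 W.
All ideal ⇒ P_in = P_out, so I_supply = 362.36/400 = 0.906 A.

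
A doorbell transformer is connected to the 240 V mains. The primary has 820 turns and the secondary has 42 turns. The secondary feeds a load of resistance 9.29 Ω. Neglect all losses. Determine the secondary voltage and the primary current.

V_s = V_p × N_s/N_p = 240 × 42/820 = 12.293 V.
I_s = V_s/R = 12.293/9.29 = 1.3232 A.
I_p = I_s × N_s/N_p = 1.3232 × 42/820 = 0.0678 A.

V_s ≈ 12.3 V, I_p ≈ 0.0678 A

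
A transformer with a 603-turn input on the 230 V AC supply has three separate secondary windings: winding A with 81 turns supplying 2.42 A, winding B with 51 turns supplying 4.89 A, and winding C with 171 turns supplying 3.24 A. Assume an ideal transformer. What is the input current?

V_A = 230 × 81/603 = 30.896 V; V_B = 230 × 51/603 = 19.453 V; V_C = 230 × 171/603 = 65.224 V.
P_out = V_A I_A + V_B I_B + V_C I_C = 30.896×2.42 + 19.453×4.89 + 65.224×3.24 = 74.767 + 95.124 + 211.33 = 381.22 W.
Ideal ⇒ P_in = P_out, so I_in = P_out/V_in = 381.22/230 = 1.66 A.

I_in ≈ 1.66 A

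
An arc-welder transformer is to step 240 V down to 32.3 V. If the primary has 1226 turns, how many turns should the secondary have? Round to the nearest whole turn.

N_s/N_p = V_s/V_p, so N_s = 1226 × 32.3/240 = 165.0 ≈ 165 turns.

N_s = 165 turns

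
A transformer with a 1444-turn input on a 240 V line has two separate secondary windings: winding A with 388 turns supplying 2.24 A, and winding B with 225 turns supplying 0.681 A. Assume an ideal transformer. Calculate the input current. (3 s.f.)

I_in ≈ 0.708 A

V_A = 240 × 388/1444 = 64.488 V; V_B = 240 × 225/1444 = 37.396 V.
P_out = V_A I_A + V_B I_B = 64.488×2.24 + 37.396×0.681 = 144.45 + 25.467 = 169.92 W.
Ideal ⇒ P_in = P_out, so I_in = P_out/V_in = 169.92/240 = 0.708 A.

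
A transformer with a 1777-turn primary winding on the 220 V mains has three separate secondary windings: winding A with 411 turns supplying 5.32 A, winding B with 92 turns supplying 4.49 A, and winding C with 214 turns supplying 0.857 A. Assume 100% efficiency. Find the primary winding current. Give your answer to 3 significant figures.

I_p ≈ 1.57 A

V_A = 220 × 411/1777 = 50.884 V; V_B = 220 × 92/1777 = 11.390 V; V_C = 220 × 214/1777 = 26.494 V.
P_out = V_A I_A + V_B I_B + V_C I_C = 50.884×5.32 + 11.390×4.49 + 26.494×0.857 = 270.70 + 51.141 + 22.705 = 344.55 W.
Ideal ⇒ P_in = P_out, so I_p = P_out/V_p = 344.55/220 = 1.57 A.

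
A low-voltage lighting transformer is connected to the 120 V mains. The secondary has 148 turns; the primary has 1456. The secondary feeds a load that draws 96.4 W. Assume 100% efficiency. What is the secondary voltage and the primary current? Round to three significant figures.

V_s = V_p × N_s/N_p = 120 × 148/1456 = 12.198 V.
I_s = P/V_s = 96.4/12.198 = 7.9031 A.
I_p = I_s × N_s/N_p = 7.9031 × 148/1456 = 0.803 A.

V_s ≈ 12.2 V, I_p ≈ 0.803 A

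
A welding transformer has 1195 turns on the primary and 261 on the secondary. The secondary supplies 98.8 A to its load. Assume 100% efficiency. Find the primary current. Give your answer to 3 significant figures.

I_p ≈ 21.6 A

For an ideal transformer I_p/I_s = N_s/N_p, so I_p = 98.8 × 261/1195 = 21.6 A.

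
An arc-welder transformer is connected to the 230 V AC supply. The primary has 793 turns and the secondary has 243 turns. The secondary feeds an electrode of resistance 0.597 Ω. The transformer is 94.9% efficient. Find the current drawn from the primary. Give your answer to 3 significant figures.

V_s = 230 × 243/793 = 70.479 V.
I_s = V_s/R = 70.479/0.597 = 118.06 A.
P_out = V_s I_s = 70.479 × 118.06 = 8320.5 W.
P_in = P_out/η = 8320.5/0.949 = 8767.6 W.
I_p = P_in/V_p = 8767.6/230 = 38.1 A.

I_p ≈ 38.1 A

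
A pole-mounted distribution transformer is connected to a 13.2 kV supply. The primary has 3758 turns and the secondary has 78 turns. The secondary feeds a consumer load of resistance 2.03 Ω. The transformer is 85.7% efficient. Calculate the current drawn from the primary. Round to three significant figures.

V_s = 13200 × 78/3758 = 273.98 V.
I_s = V_s/R = 273.98/2.03 = 134.96 A.
P_out = V_s I_s = 273.98 × 134.96 = 36977 W.
P_in = P_out/η = 36977/0.857 = 43147 W.
I_p = P_in/V_p = 43147/13200 = 3.27 A.

I_p ≈ 3.27 A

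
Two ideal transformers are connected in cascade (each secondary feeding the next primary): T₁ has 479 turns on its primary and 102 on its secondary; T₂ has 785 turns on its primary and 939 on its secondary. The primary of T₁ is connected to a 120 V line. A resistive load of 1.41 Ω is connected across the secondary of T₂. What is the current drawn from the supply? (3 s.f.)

After T₁: V = 120.00 × 102/479 = 25.553 V.
After T₂: V = 25.553 × 939/785 = 30.566 V.
I_load = 30.566/1.41 = 21.678 A, so P_out = 30.566 × 21.678 = 662.62 W.
All ideal ⇒ P_in = P_out, so I_supply = 662.62/120 = 5.52 A.

I_supply ≈ 5.52 A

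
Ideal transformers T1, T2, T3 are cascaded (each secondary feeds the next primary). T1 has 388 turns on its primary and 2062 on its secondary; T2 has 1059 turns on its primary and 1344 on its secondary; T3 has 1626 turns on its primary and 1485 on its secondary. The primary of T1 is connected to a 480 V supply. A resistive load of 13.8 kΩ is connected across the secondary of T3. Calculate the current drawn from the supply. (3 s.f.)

After T1: V = 480.00 × 2062/388 = 2550.9 V.
After T2: V = 2550.9 × 1344/1059 = 3237.4 V.
After T3: V = 3237.4 × 1485/1626 = 2956.7 V.
I_load = 2956.7/13800 = 0.21425 A, so P_out = 2956.7 × 0.21425 = 633.48 W.
All ideal ⇒ P_in = P_out, so I_supply = 633.48/480 = 1.32 A.

I_supply ≈ 1.32 A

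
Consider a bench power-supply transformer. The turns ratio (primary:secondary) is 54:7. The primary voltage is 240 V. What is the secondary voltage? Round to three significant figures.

V_s ≈ 31.1 V

V_s/V_p = N_s/N_p, so V_s = 240 × 7/54 = 31.1 V.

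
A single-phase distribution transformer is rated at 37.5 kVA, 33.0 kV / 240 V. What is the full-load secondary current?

I_s = S/V_s = 37500/240 = 156 A.

I_s ≈ 156 A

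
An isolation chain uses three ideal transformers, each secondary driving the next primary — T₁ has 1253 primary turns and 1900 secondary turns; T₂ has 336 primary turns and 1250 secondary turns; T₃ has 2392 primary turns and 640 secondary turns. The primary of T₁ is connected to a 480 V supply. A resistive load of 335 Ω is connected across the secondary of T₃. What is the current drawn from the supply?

Secondary of T₁: V = 480.00 × 1900/1253 = 727.85 V.
Secondary of T₂: V = 727.85 × 1250/336 = 2707.8 V.
Secondary of T₃: V = 2707.8 × 640/2392 = 724.49 V.
I_load = 724.49/335 = 2.1627 A, so P_out = 724.49 × 2.1627 = 1566.8 W.
All ideal ⇒ P_in = P_out, so I_supply = 1566.8/480 = 3.26 A.

I_supply ≈ 3.26 A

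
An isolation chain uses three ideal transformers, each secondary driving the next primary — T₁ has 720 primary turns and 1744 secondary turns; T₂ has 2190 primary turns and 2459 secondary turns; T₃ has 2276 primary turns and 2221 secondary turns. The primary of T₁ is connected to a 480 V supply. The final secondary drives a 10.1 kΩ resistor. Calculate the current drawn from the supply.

After T₁: V = 480.00 × 1744/720 = 1162.7 V.
After T₂: V = 1162.7 × 2459/2190 = 1305.5 V.
After T₃: V = 1305.5 × 2221/2276 = 1273.9 V.
I_load = 1273.9/10100 = 0.12613 A, so P_out = 1273.9 × 0.12613 = 160.68 W.
All ideal ⇒ P_in = P_out, so I_supply = 160.68/480 = 0.335 A.

I_supply ≈ 0.335 A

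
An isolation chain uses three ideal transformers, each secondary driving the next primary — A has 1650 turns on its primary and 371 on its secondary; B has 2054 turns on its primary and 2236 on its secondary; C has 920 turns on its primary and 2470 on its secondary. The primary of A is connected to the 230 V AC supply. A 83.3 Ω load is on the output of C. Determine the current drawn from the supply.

Secondary of A: V = 230.00 × 371/1650 = 51.715 V.
Secondary of B: V = 51.715 × 2236/2054 = 56.298 V.
Secondary of C: V = 56.298 × 2470/920 = 151.15 V.
I_load = 151.15/83.3 = 1.8145 A, so P_out = 151.15 × 1.8145 = 274.25 W.
All ideal ⇒ P_in = P_out, so I_supply = 274.25/230 = 1.19 A.

I_supply ≈ 1.19 A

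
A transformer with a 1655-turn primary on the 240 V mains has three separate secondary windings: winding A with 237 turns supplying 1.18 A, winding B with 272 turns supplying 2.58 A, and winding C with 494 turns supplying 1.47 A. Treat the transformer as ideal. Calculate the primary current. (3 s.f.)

I_p ≈ 1.03 A

V_A = 240 × 237/1655 = 34.369 V; V_B = 240 × 272/1655 = 39.444 V; V_C = 240 × 494/1655 = 71.637 V.
P_out = V_A I_A + V_B I_B + V_C I_C = 34.369×1.18 + 39.444×2.58 + 71.637×1.47 = 40.555 + 101.77 + 105.31 = 247.63 W.
Ideal ⇒ P_in = P_out, so I_p = P_out/V_p = 247.63/240 = 1.03 A.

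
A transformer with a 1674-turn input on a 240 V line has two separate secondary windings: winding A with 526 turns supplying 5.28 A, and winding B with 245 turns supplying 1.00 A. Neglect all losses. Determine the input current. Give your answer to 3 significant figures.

I_in ≈ 1.81 A

V_A = 240 × 526/1674 = 75.412 V; V_B = 240 × 245/1674 = 35.125 V.
P_out = V_A I_A + V_B I_B = 75.412×5.28 + 35.125×1.00 = 398.18 + 35.125 = 433.30 W.
Ideal ⇒ P_in = P_out, so I_in = P_out/V_in = 433.30/240 = 1.81 A.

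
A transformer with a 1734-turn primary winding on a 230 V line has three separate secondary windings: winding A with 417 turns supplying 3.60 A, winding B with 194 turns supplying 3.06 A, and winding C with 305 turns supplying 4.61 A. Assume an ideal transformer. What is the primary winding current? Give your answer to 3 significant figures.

I_p ≈ 2.02 A

V_A = 230 × 417/1734 = 55.311 V; V_B = 230 × 194/1734 = 25.732 V; V_C = 230 × 305/1734 = 40.456 V.
P_out = V_A I_A + V_B I_B + V_C I_C = 55.311×3.60 + 25.732×3.06 + 40.456×4.61 = 199.12 + 78.741 + 186.50 = 464.36 W.
Ideal ⇒ P_in = P_out, so I_p = P_out/V_p = 464.36/230 = 2.02 A.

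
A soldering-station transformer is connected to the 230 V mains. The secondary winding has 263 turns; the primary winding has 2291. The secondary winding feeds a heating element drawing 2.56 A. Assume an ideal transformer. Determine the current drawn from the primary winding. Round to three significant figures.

For an ideal transformer I_p N_p = I_s N_s, so I_p = 2.56 × 263/2291 = 0.294 A.

I_p ≈ 0.294 A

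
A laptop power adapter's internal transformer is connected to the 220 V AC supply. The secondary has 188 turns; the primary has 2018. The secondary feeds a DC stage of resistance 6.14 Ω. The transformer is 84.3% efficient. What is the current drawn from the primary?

V_s = 220 × 188/2018 = 20.496 V.
I_s = V_s/R = 20.496/6.14 = 3.3380 A.
P_out = V_s I_s = 20.496 × 3.3380 = 68.415 W.
P_in = P_out/η = 68.415/0.843 = 81.156 W.
I_p = P_in/V_p = 81.156/220 = 0.369 A.

I_p ≈ 0.369 A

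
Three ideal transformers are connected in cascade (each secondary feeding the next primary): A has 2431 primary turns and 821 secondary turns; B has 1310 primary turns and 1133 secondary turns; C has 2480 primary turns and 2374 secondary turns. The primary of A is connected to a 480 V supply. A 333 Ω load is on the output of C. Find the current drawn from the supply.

Secondary of A: V = 480.00 × 821/2431 = 162.11 V.
Secondary of B: V = 162.11 × 1133/1310 = 140.20 V.
Secondary of C: V = 140.20 × 2374/2480 = 134.21 V.
I_load = 134.21/333 = 0.40304 A, so P_out = 134.21 × 0.40304 = 54.092 W.
All ideal ⇒ P_in = P_out, so I_supply = 54.092/480 = 0.113 A.

I_supply ≈ 0.113 A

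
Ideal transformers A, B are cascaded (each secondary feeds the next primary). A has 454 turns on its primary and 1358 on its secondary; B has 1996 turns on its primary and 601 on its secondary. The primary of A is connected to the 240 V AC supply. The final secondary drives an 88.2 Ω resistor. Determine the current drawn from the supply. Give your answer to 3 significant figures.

After A: V = 240.00 × 1358/454 = 717.89 V.
After B: V = 717.89 × 601/1996 = 216.16 V.
I_load = 216.16/88.2 = 2.4508 A, so P_out = 216.16 × 2.4508 = 529.75 W.
All ideal ⇒ P_in = P_out, so I_supply = 529.75/240 = 2.21 A.

I_supply ≈ 2.21 A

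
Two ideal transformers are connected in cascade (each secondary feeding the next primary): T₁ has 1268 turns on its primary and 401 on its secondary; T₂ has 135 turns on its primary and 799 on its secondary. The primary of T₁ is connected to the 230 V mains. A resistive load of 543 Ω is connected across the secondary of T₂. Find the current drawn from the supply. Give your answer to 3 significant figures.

After T₁: V = 230.00 × 401/1268 = 72.737 V.
After T₂: V = 72.737 × 799/135 = 430.49 V.
I_load = 430.49/543 = 0.79280 A, so P_out = 430.49 × 0.79280 = 341.30 W.
All ideal ⇒ P_in = P_out, so I_supply = 341.30/230 = 1.48 A.

I_supply ≈ 1.48 A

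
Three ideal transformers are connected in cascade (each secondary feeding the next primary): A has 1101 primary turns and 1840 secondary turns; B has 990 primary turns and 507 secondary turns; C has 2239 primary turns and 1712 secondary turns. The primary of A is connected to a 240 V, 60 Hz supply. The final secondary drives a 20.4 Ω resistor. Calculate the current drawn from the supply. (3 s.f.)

I_supply ≈ 5.04 A

Secondary of A: V = 240.00 × 1840/1101 = 401.09 V.
Secondary of B: V = 401.09 × 507/990 = 205.41 V.
Secondary of C: V = 205.41 × 1712/2239 = 157.06 V.
I_load = 157.06/20.4 = 7.6990 A, so P_out = 157.06 × 7.6990 = 1209.2 W.
All ideal ⇒ P_in = P_out, so I_supply = 1209.2/240 = 5.04 A.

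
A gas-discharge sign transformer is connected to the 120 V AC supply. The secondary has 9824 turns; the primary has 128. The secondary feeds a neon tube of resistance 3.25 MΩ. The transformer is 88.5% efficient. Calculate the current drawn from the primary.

V_s = 120 × 9824/128 = 9210.0 V.
I_s = V_s/R = 9210.0/(3.25×10^6) = 0.0028338 A.
P_out = V_s I_s = 9210.0 × 0.0028338 = 26.100 W.
P_in = P_out/η = 26.100/0.885 = 29.491 W.
I_p = P_in/V_p = 29.491/120 = 0.246 A.

I_p ≈ 0.246 A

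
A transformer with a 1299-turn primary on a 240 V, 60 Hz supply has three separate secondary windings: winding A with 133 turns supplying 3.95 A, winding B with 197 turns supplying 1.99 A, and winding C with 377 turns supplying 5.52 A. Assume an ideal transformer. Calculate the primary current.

I_p ≈ 2.31 A

V_A = 240 × 133/1299 = 24.573 V; V_B = 240 × 197/1299 = 36.397 V; V_C = 240 × 377/1299 = 69.654 V.
P_out = V_A I_A + V_B I_B + V_C I_C = 24.573×3.95 + 36.397×1.99 + 69.654×5.52 = 97.062 + 72.430 + 384.49 = 553.98 W.
Ideal ⇒ P_in = P_out, so I_p = P_out/V_p = 553.98/240 = 2.31 A.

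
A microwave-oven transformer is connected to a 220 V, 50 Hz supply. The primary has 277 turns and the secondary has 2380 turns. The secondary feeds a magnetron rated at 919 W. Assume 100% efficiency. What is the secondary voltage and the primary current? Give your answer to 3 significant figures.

V_s ≈ 1890 V, I_p ≈ 4.18 A

V_s = V_p × N_s/N_p = 220 × 2380/277 = 1890.3 V.
I_s = P/V_s = 919/1890.3 = 0.48618 A.
I_p = I_s × N_s/N_p = 0.48618 × 2380/277 = 4.18 A.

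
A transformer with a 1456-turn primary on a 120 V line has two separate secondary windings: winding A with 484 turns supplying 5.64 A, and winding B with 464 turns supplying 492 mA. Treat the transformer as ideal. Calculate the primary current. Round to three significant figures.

I_p ≈ 2.03 A

V_A = 120 × 484/1456 = 39.890 V; V_B = 120 × 464/1456 = 38.242 V.
P_out = V_A I_A + V_B I_B = 39.890×5.64 + 38.242×0.492 = 224.98 + 18.815 = 243.80 W.
Ideal ⇒ P_in = P_out, so I_p = P_out/V_p = 243.80/120 = 2.03 A.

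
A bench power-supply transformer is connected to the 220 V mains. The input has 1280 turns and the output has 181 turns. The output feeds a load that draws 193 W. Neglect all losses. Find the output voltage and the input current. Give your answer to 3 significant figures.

V_out = V_in × N_out/N_in = 220 × 181/1280 = 31.109 V.
I_out = P/V_out = 193/31.109 = 6.2039 A.
I_in = I_out × N_out/N_in = 6.2039 × 181/1280 = 0.877 A.

V_out ≈ 31.1 V, I_in ≈ 0.877 A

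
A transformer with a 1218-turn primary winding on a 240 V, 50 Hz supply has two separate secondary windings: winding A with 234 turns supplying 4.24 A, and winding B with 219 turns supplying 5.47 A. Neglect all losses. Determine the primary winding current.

I_p ≈ 1.80 A

V_A = 240 × 234/1218 = 46.108 V; V_B = 240 × 219/1218 = 43.153 V.
P_out = V_A I_A + V_B I_B = 46.108×4.24 + 43.153×5.47 = 195.50 + 236.05 = 431.54 W.
Ideal ⇒ P_in = P_out, so I_p = P_out/V_p = 431.54/240 = 1.80 A.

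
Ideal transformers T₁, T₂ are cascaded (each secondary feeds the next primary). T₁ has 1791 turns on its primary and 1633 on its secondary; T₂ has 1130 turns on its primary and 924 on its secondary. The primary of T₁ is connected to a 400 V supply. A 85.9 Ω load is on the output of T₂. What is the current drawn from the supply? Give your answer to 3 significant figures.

Secondary of T₁: V = 400.00 × 1633/1791 = 364.71 V.
Secondary of T₂: V = 364.71 × 924/1130 = 298.23 V.
I_load = 298.23/85.9 = 3.4718 A, so P_out = 298.23 × 3.4718 = 1035.4 W.
All ideal ⇒ P_in = P_out, so I_supply = 1035.4/400 = 2.59 A.

I_supply ≈ 2.59 A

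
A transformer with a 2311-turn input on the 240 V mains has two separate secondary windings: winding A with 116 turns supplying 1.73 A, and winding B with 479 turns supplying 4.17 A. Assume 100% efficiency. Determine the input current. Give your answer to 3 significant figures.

V_A = 240 × 116/2311 = 12.047 V; V_B = 240 × 479/2311 = 49.745 V.
P_out = V_A I_A + V_B I_B = 12.047×1.73 + 49.745×4.17 = 20.841 + 207.44 = 228.28 W.
Ideal ⇒ P_in = P_out, so I_in = P_out/V_in = 228.28/240 = 0.951 A.

I_in ≈ 0.951 A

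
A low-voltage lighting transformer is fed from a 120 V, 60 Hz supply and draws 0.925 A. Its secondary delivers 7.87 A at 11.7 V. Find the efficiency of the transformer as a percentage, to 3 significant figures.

P_in = 120 × 0.925 = 111.000 W.
P_out = 11.7 × 7.87 = 92.0790 W.
η = P_out/P_in = 92.0790/111.000 = 0.830.

η ≈ 83.0%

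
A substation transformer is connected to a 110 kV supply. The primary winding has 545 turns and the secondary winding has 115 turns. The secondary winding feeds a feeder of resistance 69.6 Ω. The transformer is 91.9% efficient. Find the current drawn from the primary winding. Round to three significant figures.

V_s = 110000 × 115/545 = 23211 V.
I_s = V_s/R = 23211/69.6 = 333.49 A.
P_out = V_s I_s = 23211 × 333.49 = 7.7407×10^6 W.
P_in = P_out/η = 7.7407×10^6/0.919 = 8.4229×10^6 W.
I_p = P_in/V_p = 8.4229×10^6/110000 = 76.6 A.

I_p ≈ 76.6 A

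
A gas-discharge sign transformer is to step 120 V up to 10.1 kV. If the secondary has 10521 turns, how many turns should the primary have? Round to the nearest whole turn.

N_p = 125 turns

N_p/N_s = V_p/V_s, so N_p = 10521 × 120/10100 = 125.0 ≈ 125 turns.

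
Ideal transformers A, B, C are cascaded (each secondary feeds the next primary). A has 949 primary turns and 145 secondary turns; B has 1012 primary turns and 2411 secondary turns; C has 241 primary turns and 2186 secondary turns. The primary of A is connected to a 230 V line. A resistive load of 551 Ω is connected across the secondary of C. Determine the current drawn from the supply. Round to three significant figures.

After A: V = 230.00 × 145/949 = 35.142 V.
After B: V = 35.142 × 2411/1012 = 83.723 V.
After C: V = 83.723 × 2186/241 = 759.42 V.
I_load = 759.42/551 = 1.3782 A, so P_out = 759.42 × 1.3782 = 1046.7 W.
All ideal ⇒ P_in = P_out, so I_supply = 1046.7/230 = 4.55 A.

I_supply ≈ 4.55 A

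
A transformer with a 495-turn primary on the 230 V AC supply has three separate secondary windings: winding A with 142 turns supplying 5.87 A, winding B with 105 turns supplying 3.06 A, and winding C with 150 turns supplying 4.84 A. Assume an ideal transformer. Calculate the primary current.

V_A = 230 × 142/495 = 65.980 V; V_B = 230 × 105/495 = 48.788 V; V_C = 230 × 150/495 = 69.697 V.
P_out = V_A I_A + V_B I_B + V_C I_C = 65.980×5.87 + 48.788×3.06 + 69.697×4.84 = 387.30 + 149.29 + 337.33 = 873.93 W.
Ideal ⇒ P_in = P_out, so I_p = P_out/V_p = 873.93/230 = 3.80 A.

I_p ≈ 3.80 A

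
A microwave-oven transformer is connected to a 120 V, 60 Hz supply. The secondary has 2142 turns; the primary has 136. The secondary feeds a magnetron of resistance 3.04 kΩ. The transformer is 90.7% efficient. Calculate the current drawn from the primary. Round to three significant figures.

V_s = 120 × 2142/136 = 1890.0 V.
I_s = V_s/R = 1890.0/3040 = 0.62171 A.
P_out = V_s I_s = 1890.0 × 0.62171 = 1175.0 W.
P_in = P_out/η = 1175.0/0.907 = 1295.5 W.
I_p = P_in/V_p = 1295.5/120 = 10.8 A.

I_p ≈ 10.8 A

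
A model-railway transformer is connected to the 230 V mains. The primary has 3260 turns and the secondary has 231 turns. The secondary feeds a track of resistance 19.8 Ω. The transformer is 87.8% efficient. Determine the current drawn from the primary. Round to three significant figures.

V_s = 230 × 231/3260 = 16.298 V.
I_s = V_s/R = 16.298/19.8 = 0.82311 A.
P_out = V_s I_s = 16.298 × 0.82311 = 13.415 W.
P_in = P_out/η = 13.415/0.878 = 15.279 W.
I_p = P_in/V_p = 15.279/230 = 0.0664 A.

I_p ≈ 0.0664 A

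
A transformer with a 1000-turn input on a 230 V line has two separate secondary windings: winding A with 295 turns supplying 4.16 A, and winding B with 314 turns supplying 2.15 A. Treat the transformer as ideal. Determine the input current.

I_in ≈ 1.90 A

V_A = 230 × 295/1000 = 67.850 V; V_B = 230 × 314/1000 = 72.220 V.
P_out = V_A I_A + V_B I_B = 67.850×4.16 + 72.220×2.15 = 282.26 + 155.27 = 437.53 W.
Ideal ⇒ P_in = P_out, so I_in = P_out/V_in = 437.53/230 = 1.90 A.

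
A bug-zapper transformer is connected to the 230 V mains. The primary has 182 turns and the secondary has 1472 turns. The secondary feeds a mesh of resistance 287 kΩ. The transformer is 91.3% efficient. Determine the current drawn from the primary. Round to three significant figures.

I_p ≈ 0.0574 A

V_s = 230 × 1472/182 = 1860.2 V.
I_s = V_s/R = 1860.2/287000 = 0.0064816 A.
P_out = V_s I_s = 1860.2 × 0.0064816 = 12.057 W.
P_in = P_out/η = 12.057/0.913 = 13.206 W.
I_p = P_in/V_p = 13.206/230 = 0.0574 A.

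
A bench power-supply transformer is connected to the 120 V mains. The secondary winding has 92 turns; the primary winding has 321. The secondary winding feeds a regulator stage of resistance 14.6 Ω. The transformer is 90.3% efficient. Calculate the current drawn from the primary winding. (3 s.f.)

V_s = 120 × 92/321 = 34.393 V.
I_s = V_s/R = 34.393/14.6 = 2.3557 A.
P_out = V_s I_s = 34.393 × 2.3557 = 81.017 W.
P_in = P_out/η = 81.017/0.903 = 89.720 W.
I_p = P_in/V_p = 89.720/120 = 0.748 A.

I_p ≈ 0.748 A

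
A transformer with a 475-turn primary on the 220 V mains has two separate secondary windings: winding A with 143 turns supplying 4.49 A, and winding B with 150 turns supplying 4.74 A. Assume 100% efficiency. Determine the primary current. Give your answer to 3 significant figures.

V_A = 220 × 143/475 = 66.232 V; V_B = 220 × 150/475 = 69.474 V.
P_out = V_A I_A + V_B I_B = 66.232×4.49 + 69.474×4.74 = 297.38 + 329.31 = 626.69 W.
Ideal ⇒ P_in = P_out, so I_p = P_out/V_p = 626.69/220 = 2.85 A.

I_p ≈ 2.85 A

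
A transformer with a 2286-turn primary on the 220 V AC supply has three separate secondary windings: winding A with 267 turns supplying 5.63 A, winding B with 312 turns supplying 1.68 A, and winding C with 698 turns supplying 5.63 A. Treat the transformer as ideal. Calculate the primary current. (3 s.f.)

V_A = 220 × 267/2286 = 25.696 V; V_B = 220 × 312/2286 = 30.026 V; V_C = 220 × 698/2286 = 67.174 V.
P_out = V_A I_A + V_B I_B + V_C I_C = 25.696×5.63 + 30.026×1.68 + 67.174×5.63 = 144.67 + 50.444 + 378.19 = 573.30 W.
Ideal ⇒ P_in = P_out, so I_p = P_out/V_p = 573.30/220 = 2.61 A.

I_p ≈ 2.61 A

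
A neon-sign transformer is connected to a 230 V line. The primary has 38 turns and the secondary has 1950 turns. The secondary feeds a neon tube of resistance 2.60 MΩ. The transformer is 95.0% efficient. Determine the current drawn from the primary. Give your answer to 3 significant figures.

I_p ≈ 0.245 A

V_s = 230 × 1950/38 = 11803 V.
I_s = V_s/R = 11803/(2.60×10^6) = 0.0045395 A.
P_out = V_s I_s = 11803 × 0.0045395 = 53.578 W.
P_in = P_out/η = 53.578/0.950 = 56.398 W.
I_p = P_in/V_p = 56.398/230 = 0.245 A.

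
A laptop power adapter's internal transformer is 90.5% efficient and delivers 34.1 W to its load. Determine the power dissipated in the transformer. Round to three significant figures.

P_in = P_out/η = 34.1/0.905 = 37.6796 W.
P_loss = P_in − P_out = 37.6796 − 34.1 = 3.58 W.

P_loss ≈ 3.58 W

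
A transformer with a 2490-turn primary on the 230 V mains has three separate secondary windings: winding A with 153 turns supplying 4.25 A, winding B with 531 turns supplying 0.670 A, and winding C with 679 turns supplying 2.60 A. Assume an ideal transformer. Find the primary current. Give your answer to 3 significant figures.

V_A = 230 × 153/2490 = 14.133 V; V_B = 230 × 531/2490 = 49.048 V; V_C = 230 × 679/2490 = 62.719 V.
P_out = V_A I_A + V_B I_B + V_C I_C = 14.133×4.25 + 49.048×0.670 + 62.719×2.60 = 60.063 + 32.862 + 163.07 = 255.99 W.
Ideal ⇒ P_in = P_out, so I_p = P_out/V_p = 255.99/230 = 1.11 A.

I_p ≈ 1.11 A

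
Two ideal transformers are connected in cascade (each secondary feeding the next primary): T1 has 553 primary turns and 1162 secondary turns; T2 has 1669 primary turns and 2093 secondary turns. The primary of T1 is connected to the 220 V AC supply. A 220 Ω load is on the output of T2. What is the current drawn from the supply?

After T1: V = 220.00 × 1162/553 = 462.28 V.
After T2: V = 462.28 × 2093/1669 = 579.72 V.
I_load = 579.72/220 = 2.6351 A, so P_out = 579.72 × 2.6351 = 1527.6 W.
All ideal ⇒ P_in = P_out, so I_supply = 1527.6/220 = 6.94 A.

I_supply ≈ 6.94 A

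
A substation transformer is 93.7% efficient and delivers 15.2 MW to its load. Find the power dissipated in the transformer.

P_in = P_out/η = 1.52×10^7/0.937 = 1.62220×10^7 W.
P_loss = P_in − P_out = 1.62220×10^7 − 1.52×10^7 = 1.02×10^6 W.

P_loss ≈ 1.02×10^6 W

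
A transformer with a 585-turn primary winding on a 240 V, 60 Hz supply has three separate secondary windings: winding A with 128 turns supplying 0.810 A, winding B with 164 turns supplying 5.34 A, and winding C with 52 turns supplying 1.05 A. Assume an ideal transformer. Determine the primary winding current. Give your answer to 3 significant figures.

I_p ≈ 1.77 A

V_A = 240 × 128/585 = 52.513 V; V_B = 240 × 164/585 = 67.282 V; V_C = 240 × 52/585 = 21.333 V.
P_out = V_A I_A + V_B I_B + V_C I_C = 52.513×0.810 + 67.282×5.34 + 21.333×1.05 = 42.535 + 359.29 + 22.400 = 424.22 W.
Ideal ⇒ P_in = P_out, so I_p = P_out/V_p = 424.22/240 = 1.77 A.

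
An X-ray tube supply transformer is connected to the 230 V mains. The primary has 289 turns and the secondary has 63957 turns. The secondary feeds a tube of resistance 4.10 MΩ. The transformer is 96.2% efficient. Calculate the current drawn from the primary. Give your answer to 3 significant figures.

I_p ≈ 2.86 A

V_s = 230 × 63957/289 = 50900 V.
I_s = V_s/R = 50900/(4.10×10^6) = 0.012415 A.
P_out = V_s I_s = 50900 × 0.012415 = 631.91 W.
P_in = P_out/η = 631.91/0.962 = 656.87 W.
I_p = P_in/V_p = 656.87/230 = 2.86 A.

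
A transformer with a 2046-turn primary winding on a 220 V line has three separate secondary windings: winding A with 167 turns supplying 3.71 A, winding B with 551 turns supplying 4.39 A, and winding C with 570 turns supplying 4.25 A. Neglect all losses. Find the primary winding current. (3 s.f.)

I_p ≈ 2.67 A

V_A = 220 × 167/2046 = 17.957 V; V_B = 220 × 551/2046 = 59.247 V; V_C = 220 × 570/2046 = 61.290 V.
P_out = V_A I_A + V_B I_B + V_C I_C = 17.957×3.71 + 59.247×4.39 + 61.290×4.25 = 66.620 + 260.10 + 260.48 = 587.20 W.
Ideal ⇒ P_in = P_out, so I_p = P_out/V_p = 587.20/220 = 2.67 A.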